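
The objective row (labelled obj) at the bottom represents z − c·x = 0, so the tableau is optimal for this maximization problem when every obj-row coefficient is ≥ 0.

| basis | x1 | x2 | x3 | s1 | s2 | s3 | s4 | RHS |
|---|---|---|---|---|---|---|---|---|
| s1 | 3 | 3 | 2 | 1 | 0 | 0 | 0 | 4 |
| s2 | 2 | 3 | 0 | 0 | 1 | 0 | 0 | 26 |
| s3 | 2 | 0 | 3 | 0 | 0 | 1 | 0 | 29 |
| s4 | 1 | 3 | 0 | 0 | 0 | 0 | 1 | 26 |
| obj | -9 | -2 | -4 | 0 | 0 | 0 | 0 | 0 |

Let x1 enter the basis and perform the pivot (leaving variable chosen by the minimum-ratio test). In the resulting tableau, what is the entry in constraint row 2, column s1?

Ratio test on column x1 — row 1: 4/3 = 4/3; row 2: 26/2 = 13; row 3: 29/2 = 29/2; row 4: 26/1 = 26. Minimum is 4/3 at row 1 (s1 leaves); pivot element 3.
Divide row 1 by 3; eliminate column x1 from the other rows.
Row 2 update in column s1: 0 − 2·(1/3) = -2/3.

-2/3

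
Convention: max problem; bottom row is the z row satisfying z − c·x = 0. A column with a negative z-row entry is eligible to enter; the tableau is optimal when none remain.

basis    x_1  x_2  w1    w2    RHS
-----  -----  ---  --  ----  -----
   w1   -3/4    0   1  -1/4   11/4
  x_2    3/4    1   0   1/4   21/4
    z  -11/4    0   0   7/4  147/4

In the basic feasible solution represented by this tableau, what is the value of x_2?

x_2 is basic (row 2); its value is the RHS of that row, 21/4.

21/4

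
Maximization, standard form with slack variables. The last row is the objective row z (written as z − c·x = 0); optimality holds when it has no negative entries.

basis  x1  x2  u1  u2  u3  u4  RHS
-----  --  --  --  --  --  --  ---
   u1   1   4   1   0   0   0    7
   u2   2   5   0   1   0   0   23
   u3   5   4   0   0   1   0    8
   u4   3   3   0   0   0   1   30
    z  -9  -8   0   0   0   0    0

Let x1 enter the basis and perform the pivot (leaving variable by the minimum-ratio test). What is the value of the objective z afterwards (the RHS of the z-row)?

72/5

Ratio test on column x1 — row 1: 7/1 = 7; row 2: 23/2 = 23/2; row 3: 8/5 = 8/5; row 4: 30/3 = 10. Minimum is 8/5 at row 3 (u3 leaves); pivot element 5.
Pivot on row 3; the z-row RHS becomes 0 − (-9)·(8/5) = 72/5.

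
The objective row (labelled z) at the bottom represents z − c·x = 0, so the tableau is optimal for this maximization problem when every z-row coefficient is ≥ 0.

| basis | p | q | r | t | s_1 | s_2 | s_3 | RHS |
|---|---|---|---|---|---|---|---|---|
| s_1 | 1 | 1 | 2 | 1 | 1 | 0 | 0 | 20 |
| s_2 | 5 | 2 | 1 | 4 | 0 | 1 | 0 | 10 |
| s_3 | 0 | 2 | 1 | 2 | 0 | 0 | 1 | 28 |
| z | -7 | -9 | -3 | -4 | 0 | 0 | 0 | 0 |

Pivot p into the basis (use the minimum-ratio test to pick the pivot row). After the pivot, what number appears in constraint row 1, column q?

Ratio test on column p — row 1: 20/1 = 20; row 2: 10/5 = 2; row 3: entry 0 ≤ 0. Minimum is 2 at row 2 (s_2 leaves); pivot element 5.
Divide row 2 by 5; eliminate column p from the other rows.
Row 1 update in column q: 1 − 1·(2/5) = 3/5.

3/5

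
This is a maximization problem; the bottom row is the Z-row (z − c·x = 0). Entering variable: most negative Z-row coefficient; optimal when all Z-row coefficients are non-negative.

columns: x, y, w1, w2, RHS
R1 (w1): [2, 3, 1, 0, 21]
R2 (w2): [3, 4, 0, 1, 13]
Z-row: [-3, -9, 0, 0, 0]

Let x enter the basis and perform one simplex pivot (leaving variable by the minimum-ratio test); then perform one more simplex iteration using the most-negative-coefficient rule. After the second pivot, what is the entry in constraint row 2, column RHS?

13/4

Ratio test on column x — row 1: 21/2 = 21/2; row 2: 13/3 = 13/3. Minimum is 13/3 at row 2 (w2 leaves); pivot element 3.
Divide row 2 by 3; eliminate column x from the other rows.
Second iteration: most negative Z-row entry is -5 in column y, so y enters.
Ratio test on column y — row 1: (37/3)/(1/3) = 37; row 2: (13/3)/(4/3) = 13/4. Minimum is 13/4 at row 2 (x leaves); pivot element 4/3.
Divide row 2 by 4/3; eliminate column y from the other rows.
After both pivots, the entry at constraint row 2, column RHS is 13/4.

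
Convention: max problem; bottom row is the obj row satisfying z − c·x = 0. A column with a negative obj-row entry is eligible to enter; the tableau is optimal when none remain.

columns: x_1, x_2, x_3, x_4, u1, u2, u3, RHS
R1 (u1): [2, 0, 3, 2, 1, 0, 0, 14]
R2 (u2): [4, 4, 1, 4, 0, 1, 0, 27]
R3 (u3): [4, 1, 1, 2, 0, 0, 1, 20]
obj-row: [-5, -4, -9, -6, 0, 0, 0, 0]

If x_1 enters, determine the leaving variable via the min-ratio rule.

u3

Column x_1 entries and ratios — u1: 14/2 = 7; u2: 27/4 = 27/4; u3: 20/4 = 5.
Smallest ratio is 5 in the row of u3, so u3 leaves.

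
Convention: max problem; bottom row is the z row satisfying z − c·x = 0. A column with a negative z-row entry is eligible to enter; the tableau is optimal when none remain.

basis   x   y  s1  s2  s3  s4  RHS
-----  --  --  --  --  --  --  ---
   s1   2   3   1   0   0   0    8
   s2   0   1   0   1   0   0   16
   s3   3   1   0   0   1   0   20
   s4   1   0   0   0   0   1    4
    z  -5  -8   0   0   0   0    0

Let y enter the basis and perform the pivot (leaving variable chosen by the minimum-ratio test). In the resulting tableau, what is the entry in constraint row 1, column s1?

1/3

Ratio test on column y — row 1: 8/3 = 8/3; row 2: 16/1 = 16; row 3: 20/1 = 20; row 4: entry 0 ≤ 0. Minimum is 8/3 at row 1 (s1 leaves); pivot element 3.
Divide row 1 by 3; eliminate column y from the other rows.
In the new row 1, the s1 entry is the old entry divided by the pivot: 1/3 = 1/3.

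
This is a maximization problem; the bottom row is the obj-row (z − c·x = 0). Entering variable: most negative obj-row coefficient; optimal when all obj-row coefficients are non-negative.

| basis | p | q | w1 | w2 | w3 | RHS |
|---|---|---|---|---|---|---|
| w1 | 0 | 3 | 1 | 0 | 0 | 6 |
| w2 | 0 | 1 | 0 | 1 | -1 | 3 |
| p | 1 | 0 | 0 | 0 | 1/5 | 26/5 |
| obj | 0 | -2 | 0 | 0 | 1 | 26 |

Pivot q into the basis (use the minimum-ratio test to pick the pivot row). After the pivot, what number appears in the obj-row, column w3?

Ratio test on column q — row 1: 6/3 = 2; row 2: 3/1 = 3; row 3: entry 0 ≤ 0. Minimum is 2 at row 1 (w1 leaves); pivot element 3.
Divide row 1 by 3; eliminate column q from the other rows.
obj-row update in column w3: 1 − (-2)·0 = 1.

1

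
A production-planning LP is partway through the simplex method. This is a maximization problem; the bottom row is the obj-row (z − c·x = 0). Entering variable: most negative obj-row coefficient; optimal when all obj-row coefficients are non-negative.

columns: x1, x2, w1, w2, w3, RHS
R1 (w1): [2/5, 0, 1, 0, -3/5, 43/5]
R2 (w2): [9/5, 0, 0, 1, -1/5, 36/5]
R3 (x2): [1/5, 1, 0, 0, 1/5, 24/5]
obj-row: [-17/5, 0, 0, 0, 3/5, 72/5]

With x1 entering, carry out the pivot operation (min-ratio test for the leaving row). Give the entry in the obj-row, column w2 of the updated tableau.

17/9

Ratio test on column x1 — row 1: (43/5)/(2/5) = 43/2; row 2: (36/5)/(9/5) = 4; row 3: (24/5)/(1/5) = 24. Minimum is 4 at row 2 (w2 leaves); pivot element 9/5.
Divide row 2 by 9/5; eliminate column x1 from the other rows.
obj-row update in column w2: 0 − (-17/5)·(5/9) = 17/9.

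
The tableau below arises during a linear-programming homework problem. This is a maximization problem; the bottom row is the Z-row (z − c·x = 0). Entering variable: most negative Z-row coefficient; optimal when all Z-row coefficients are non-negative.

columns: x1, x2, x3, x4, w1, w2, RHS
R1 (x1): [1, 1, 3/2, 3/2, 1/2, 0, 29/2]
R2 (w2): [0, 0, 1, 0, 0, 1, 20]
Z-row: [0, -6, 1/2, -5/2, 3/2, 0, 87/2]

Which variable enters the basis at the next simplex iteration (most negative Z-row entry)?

Negative Z-row entries: x2: -6, x4: -5/2.
The most negative is -6 in column x2, so x2 enters.

x2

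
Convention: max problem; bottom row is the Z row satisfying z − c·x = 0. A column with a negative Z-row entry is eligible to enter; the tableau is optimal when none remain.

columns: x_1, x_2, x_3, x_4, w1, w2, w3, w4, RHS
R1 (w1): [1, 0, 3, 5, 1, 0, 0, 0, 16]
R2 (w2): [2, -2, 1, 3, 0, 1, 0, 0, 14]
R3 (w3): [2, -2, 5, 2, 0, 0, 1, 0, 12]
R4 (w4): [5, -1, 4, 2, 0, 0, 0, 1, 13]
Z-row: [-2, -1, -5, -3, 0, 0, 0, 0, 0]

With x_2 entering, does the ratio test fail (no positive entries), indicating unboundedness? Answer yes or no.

Every constraint-row entry in column x_2 is ≤ 0, so increasing x_2 is unbounded.

yes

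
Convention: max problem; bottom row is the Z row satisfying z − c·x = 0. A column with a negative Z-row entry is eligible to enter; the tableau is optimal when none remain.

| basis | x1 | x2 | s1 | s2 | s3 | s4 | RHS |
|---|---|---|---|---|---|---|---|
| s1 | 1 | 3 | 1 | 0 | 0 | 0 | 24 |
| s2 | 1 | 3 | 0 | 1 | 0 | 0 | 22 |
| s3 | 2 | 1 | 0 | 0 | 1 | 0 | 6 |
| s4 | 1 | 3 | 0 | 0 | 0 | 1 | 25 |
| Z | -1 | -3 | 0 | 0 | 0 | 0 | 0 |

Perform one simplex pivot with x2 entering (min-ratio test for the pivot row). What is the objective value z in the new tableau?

Ratio test on column x2 — row 1: 24/3 = 8; row 2: 22/3 = 22/3; row 3: 6/1 = 6; row 4: 25/3 = 25/3. Minimum is 6 at row 3 (s3 leaves); pivot element 1.
Pivot on row 3; the Z-row RHS becomes 0 − (-3)·6 = 18.

18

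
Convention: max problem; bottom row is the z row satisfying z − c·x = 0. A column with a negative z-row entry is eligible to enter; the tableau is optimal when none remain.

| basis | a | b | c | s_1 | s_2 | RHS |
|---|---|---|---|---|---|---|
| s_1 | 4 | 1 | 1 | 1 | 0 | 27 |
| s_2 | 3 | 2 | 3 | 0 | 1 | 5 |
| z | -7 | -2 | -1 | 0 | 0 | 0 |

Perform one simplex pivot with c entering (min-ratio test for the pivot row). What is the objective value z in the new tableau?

Ratio test on column c — row 1: 27/1 = 27; row 2: 5/3 = 5/3. Minimum is 5/3 at row 2 (s_2 leaves); pivot element 3.
Pivot on row 2; the z-row RHS becomes 0 − (-1)·(5/3) = 5/3.

5/3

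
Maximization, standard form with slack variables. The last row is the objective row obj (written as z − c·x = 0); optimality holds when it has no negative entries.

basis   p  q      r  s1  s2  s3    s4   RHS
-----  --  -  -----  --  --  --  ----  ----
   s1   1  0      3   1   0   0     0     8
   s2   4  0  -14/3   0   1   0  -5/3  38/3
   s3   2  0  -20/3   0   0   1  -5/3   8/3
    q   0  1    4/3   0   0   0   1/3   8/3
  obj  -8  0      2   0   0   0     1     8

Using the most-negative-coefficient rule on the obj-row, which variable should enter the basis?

Negative obj-row entries: p: -8.
The most negative is -8 in column p, so p enters.

p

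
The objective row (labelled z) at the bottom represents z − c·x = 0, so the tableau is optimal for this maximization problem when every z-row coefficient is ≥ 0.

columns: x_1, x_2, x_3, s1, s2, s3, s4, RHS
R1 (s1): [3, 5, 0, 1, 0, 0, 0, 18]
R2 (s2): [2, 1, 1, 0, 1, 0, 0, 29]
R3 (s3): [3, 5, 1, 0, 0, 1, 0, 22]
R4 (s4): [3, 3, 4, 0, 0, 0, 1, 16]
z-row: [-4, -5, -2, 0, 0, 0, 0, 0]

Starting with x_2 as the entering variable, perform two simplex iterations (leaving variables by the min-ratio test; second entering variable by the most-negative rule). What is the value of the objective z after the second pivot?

Ratio test on column x_2 — row 1: 18/5 = 18/5; row 2: 29/1 = 29; row 3: 22/5 = 22/5; row 4: 16/3 = 16/3. Minimum is 18/5 at row 1 (s1 leaves); pivot element 5.
Pivot on row 1; the z-row RHS becomes 0 − (-5)·(18/5) = 18.
Next entering variable (most negative z-row entry -2): x_3.
Ratio test on column x_3 — row 1: entry 0 ≤ 0; row 2: (127/5)/1 = 127/5; row 3: 4/1 = 4; row 4: (26/5)/4 = 13/10. Minimum is 13/10 at row 4 (s4 leaves); pivot element 4.
After the second pivot the z-row RHS is 18 − (-2)·(13/10) = 103/5.

103/5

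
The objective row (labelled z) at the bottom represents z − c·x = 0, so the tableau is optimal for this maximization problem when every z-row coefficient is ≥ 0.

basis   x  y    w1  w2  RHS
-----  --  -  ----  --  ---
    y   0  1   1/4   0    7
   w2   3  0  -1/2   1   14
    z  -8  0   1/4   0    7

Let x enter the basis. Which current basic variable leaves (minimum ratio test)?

w2

Column x entries and ratios — y: 0 ≤ 0, skip; w2: 14/3 = 14/3.
Smallest ratio is 14/3 in the row of w2, so w2 leaves.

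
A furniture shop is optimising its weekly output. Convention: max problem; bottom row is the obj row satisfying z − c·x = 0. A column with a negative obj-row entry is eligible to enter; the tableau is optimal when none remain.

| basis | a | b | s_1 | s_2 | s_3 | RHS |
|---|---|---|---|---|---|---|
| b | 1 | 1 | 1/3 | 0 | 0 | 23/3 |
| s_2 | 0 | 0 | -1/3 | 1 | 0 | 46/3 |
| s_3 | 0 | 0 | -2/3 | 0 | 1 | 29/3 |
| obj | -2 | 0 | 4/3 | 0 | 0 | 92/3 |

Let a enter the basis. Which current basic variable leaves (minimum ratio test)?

b

Column a entries and ratios — b: (23/3)/1 = 23/3; s_2: 0 ≤ 0, skip; s_3: 0 ≤ 0, skip.
Smallest ratio is 23/3 in the row of b, so b leaves.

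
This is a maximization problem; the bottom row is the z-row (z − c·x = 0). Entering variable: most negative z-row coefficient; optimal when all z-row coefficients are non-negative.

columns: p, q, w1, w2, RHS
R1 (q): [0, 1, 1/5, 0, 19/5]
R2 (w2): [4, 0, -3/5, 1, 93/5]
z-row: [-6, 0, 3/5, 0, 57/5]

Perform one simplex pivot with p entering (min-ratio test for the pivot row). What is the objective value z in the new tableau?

Ratio test on column p — row 1: entry 0 ≤ 0; row 2: (93/5)/4 = 93/20. Minimum is 93/20 at row 2 (w2 leaves); pivot element 4.
Pivot on row 2; the z-row RHS becomes 57/5 − (-6)·(93/20) = 393/10.

393/10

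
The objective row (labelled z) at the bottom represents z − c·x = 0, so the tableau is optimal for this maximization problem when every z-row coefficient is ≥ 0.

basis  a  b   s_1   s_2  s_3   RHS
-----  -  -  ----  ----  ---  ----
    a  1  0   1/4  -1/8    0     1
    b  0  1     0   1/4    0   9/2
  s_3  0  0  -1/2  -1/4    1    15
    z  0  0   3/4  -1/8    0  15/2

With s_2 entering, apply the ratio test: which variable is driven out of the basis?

b

Column s_2 entries and ratios — a: -1/8 ≤ 0, skip; b: (9/2)/(1/4) = 18; s_3: -1/4 ≤ 0, skip.
Smallest ratio is 18 in the row of b, so b leaves.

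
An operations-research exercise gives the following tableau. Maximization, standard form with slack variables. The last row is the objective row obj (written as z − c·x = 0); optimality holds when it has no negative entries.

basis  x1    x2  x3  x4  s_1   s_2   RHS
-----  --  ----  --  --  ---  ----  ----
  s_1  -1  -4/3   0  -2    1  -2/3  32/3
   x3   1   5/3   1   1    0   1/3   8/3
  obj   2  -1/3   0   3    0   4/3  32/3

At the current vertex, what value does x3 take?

x3 is basic (row 2); its value is the RHS of that row, 8/3.

8/3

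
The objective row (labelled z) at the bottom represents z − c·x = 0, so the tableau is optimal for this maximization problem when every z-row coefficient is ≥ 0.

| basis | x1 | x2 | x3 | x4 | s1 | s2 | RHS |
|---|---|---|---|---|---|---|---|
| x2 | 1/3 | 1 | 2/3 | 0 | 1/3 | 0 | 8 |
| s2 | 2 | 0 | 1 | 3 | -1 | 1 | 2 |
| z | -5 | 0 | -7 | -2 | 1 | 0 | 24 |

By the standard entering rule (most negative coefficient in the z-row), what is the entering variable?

x3

Negative z-row entries: x1: -5, x3: -7, x4: -2.
The most negative is -7 in column x3, so x3 enters.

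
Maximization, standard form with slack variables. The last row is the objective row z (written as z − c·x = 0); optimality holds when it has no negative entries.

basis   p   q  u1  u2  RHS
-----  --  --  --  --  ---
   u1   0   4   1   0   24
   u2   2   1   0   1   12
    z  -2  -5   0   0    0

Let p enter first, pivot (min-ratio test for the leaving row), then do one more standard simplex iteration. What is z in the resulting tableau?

Ratio test on column p — row 1: entry 0 ≤ 0; row 2: 12/2 = 6. Minimum is 6 at row 2 (u2 leaves); pivot element 2.
Pivot on row 2; the z-row RHS becomes 0 − (-2)·6 = 12.
Next entering variable (most negative z-row entry -4): q.
Ratio test on column q — row 1: 24/4 = 6; row 2: 6/(1/2) = 12. Minimum is 6 at row 1 (u1 leaves); pivot element 4.
After the second pivot the z-row RHS is 12 − (-4)·6 = 36.

36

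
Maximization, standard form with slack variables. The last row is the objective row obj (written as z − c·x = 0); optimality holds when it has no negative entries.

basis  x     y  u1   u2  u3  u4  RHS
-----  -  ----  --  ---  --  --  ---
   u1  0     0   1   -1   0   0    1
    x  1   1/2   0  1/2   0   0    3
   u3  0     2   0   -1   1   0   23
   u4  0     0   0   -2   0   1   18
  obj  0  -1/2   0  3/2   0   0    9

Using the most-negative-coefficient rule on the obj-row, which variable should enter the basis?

Negative obj-row entries: y: -1/2.
The most negative is -1/2 in column y, so y enters.

y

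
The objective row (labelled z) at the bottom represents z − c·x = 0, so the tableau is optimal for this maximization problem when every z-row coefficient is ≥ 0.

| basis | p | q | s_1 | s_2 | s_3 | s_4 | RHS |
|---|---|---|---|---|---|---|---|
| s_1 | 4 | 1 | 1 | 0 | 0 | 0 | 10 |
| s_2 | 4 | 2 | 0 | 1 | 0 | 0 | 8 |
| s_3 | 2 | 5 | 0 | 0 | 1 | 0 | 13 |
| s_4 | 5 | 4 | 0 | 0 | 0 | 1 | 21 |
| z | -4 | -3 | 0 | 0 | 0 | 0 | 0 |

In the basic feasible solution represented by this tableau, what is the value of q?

q is not in the basis, so in the current basic feasible solution q = 0.

0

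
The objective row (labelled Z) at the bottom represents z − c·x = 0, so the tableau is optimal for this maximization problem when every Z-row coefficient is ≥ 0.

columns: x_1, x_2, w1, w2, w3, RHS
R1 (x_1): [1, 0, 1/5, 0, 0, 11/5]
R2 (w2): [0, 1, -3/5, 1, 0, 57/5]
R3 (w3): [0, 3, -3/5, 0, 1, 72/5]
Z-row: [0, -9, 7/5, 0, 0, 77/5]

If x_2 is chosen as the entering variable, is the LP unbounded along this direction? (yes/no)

no

Column x_2 has positive entries in row(s) 2, 3, so the ratio test bounds it — not unbounded.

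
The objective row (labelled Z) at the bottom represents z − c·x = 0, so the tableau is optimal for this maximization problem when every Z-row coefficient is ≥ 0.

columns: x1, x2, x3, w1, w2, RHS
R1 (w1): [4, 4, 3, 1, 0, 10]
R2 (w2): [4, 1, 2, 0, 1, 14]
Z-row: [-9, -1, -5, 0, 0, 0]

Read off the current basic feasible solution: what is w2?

w2 is basic (row 2); its value is the RHS of that row, 14.

14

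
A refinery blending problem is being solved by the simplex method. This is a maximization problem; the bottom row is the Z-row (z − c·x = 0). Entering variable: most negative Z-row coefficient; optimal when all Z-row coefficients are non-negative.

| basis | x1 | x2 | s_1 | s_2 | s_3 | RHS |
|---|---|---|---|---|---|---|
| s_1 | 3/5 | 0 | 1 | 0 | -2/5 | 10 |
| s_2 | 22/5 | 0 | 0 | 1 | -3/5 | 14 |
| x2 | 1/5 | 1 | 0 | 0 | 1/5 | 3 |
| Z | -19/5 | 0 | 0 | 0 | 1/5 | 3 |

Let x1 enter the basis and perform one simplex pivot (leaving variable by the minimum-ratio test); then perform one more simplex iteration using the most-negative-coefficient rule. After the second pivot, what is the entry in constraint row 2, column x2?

Ratio test on column x1 — row 1: 10/(3/5) = 50/3; row 2: 14/(22/5) = 35/11; row 3: 3/(1/5) = 15. Minimum is 35/11 at row 2 (s_2 leaves); pivot element 22/5.
Divide row 2 by 22/5; eliminate column x1 from the other rows.
Second iteration: most negative Z-row entry is -7/22 in column s_3, so s_3 enters.
Ratio test on column s_3 — row 1: entry -7/22 ≤ 0; row 2: entry -3/22 ≤ 0; row 3: (26/11)/(5/22) = 52/5. Minimum is 52/5 at row 3 (x2 leaves); pivot element 5/22.
Divide row 3 by 5/22; eliminate column s_3 from the other rows.
After both pivots, the entry at constraint row 2, column x2 is 3/5.

3/5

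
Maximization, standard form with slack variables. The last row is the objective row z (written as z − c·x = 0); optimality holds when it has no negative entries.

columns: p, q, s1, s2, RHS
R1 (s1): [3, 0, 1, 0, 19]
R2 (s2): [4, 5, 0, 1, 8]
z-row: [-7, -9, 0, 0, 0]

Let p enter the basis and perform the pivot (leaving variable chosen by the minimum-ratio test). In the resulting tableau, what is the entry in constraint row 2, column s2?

Ratio test on column p — row 1: 19/3 = 19/3; row 2: 8/4 = 2. Minimum is 2 at row 2 (s2 leaves); pivot element 4.
Divide row 2 by 4; eliminate column p from the other rows.
In the new row 2, the s2 entry is the old entry divided by the pivot: 1/4 = 1/4.

1/4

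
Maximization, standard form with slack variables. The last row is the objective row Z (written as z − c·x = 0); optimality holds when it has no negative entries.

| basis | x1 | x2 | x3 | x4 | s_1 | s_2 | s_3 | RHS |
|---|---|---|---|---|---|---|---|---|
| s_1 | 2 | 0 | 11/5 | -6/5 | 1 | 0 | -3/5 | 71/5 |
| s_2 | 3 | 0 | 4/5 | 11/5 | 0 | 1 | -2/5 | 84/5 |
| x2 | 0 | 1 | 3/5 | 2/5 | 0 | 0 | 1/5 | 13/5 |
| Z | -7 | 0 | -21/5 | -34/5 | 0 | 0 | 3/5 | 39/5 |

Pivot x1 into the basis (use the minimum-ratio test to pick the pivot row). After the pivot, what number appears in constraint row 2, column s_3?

-2/15

Ratio test on column x1 — row 1: (71/5)/2 = 71/10; row 2: (84/5)/3 = 28/5; row 3: entry 0 ≤ 0. Minimum is 28/5 at row 2 (s_2 leaves); pivot element 3.
Divide row 2 by 3; eliminate column x1 from the other rows.
In the new row 2, the s_3 entry is the old entry divided by the pivot: (-2/5)/3 = -2/15.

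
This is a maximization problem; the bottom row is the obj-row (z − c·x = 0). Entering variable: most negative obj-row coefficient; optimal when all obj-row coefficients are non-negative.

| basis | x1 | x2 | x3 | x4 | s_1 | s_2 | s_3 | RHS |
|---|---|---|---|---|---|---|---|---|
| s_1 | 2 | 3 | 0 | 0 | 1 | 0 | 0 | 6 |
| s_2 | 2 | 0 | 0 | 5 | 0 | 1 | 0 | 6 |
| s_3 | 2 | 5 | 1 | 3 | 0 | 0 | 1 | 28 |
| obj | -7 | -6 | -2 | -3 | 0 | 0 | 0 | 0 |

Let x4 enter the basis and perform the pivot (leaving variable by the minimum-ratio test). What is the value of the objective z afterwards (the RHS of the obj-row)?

Ratio test on column x4 — row 1: entry 0 ≤ 0; row 2: 6/5 = 6/5; row 3: 28/3 = 28/3. Minimum is 6/5 at row 2 (s_2 leaves); pivot element 5.
Pivot on row 2; the obj-row RHS becomes 0 − (-3)·(6/5) = 18/5.

18/5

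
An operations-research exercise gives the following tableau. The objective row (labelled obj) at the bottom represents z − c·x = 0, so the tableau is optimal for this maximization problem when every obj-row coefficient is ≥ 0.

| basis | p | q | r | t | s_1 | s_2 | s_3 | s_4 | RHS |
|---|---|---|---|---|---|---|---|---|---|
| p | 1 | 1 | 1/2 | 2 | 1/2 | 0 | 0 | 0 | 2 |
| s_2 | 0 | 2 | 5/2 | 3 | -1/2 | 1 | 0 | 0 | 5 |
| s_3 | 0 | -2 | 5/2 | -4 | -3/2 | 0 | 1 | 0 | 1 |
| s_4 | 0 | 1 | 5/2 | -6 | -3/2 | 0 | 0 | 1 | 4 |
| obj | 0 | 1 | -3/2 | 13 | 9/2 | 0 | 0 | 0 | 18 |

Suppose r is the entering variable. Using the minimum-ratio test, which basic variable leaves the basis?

s_3

Column r entries and ratios — p: 2/(1/2) = 4; s_2: 5/(5/2) = 2; s_3: 1/(5/2) = 2/5; s_4: 4/(5/2) = 8/5.
Smallest ratio is 2/5 in the row of s_3, so s_3 leaves.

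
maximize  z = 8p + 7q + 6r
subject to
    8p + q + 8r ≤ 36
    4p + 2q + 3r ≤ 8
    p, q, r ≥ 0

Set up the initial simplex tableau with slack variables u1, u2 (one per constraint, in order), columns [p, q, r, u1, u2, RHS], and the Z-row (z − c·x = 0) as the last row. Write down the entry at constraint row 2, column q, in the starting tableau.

2

Constraint 2 has coefficient 2 on q.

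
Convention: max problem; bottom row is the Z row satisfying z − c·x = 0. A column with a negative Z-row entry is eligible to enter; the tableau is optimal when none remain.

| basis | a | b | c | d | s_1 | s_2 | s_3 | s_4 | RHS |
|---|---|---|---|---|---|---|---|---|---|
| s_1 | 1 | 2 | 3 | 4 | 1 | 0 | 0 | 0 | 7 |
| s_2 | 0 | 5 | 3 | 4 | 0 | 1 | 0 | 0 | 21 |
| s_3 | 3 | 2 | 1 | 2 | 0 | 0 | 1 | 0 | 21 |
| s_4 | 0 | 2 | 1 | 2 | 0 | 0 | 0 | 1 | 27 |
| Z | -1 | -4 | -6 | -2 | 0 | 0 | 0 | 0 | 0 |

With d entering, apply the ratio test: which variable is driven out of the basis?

s_1

Column d entries and ratios — s_1: 7/4 = 7/4; s_2: 21/4 = 21/4; s_3: 21/2 = 21/2; s_4: 27/2 = 27/2.
Smallest ratio is 7/4 in the row of s_1, so s_1 leaves.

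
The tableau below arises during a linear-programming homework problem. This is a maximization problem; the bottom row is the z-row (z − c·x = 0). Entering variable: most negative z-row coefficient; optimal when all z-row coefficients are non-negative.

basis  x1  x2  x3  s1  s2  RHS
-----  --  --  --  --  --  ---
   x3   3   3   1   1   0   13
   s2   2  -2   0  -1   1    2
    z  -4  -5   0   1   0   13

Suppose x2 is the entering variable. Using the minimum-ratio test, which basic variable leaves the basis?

Column x2 entries and ratios — x3: 13/3 = 13/3; s2: -2 ≤ 0, skip.
Smallest ratio is 13/3 in the row of x3, so x3 leaves.

x3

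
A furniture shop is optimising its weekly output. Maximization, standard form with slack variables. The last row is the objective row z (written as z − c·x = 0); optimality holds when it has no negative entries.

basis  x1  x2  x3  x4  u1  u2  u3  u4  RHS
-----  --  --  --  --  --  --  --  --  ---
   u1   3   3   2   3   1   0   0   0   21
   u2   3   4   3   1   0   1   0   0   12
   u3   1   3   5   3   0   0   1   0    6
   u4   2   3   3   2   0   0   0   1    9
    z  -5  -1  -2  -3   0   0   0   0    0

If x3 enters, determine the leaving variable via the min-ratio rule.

u3

Column x3 entries and ratios — u1: 21/2 = 21/2; u2: 12/3 = 4; u3: 6/5 = 6/5; u4: 9/3 = 3.
Smallest ratio is 6/5 in the row of u3, so u3 leaves.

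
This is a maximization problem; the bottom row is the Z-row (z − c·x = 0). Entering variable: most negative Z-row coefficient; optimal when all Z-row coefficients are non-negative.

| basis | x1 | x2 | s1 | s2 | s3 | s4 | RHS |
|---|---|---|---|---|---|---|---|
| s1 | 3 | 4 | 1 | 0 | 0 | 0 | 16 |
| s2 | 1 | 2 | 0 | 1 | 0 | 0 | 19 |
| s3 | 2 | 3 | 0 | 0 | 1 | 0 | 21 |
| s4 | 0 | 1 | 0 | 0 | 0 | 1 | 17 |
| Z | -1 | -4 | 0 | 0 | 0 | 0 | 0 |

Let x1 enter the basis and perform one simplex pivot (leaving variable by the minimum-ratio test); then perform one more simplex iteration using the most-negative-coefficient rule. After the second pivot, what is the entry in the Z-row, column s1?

Ratio test on column x1 — row 1: 16/3 = 16/3; row 2: 19/1 = 19; row 3: 21/2 = 21/2; row 4: entry 0 ≤ 0. Minimum is 16/3 at row 1 (s1 leaves); pivot element 3.
Divide row 1 by 3; eliminate column x1 from the other rows.
Second iteration: most negative Z-row entry is -8/3 in column x2, so x2 enters.
Ratio test on column x2 — row 1: (16/3)/(4/3) = 4; row 2: (41/3)/(2/3) = 41/2; row 3: (31/3)/(1/3) = 31; row 4: 17/1 = 17. Minimum is 4 at row 1 (x1 leaves); pivot element 4/3.
Divide row 1 by 4/3; eliminate column x2 from the other rows.
After both pivots, the entry at the Z-row, column s1 is 1.

1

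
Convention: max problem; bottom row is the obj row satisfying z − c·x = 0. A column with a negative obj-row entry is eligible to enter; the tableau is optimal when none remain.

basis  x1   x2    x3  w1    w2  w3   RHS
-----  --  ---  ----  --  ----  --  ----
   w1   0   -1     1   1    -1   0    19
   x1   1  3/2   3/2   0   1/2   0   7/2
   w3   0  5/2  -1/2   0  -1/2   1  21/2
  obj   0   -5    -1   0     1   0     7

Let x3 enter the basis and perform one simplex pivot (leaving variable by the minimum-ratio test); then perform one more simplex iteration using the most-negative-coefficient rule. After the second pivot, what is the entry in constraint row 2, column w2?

1/3

Ratio test on column x3 — row 1: 19/1 = 19; row 2: (7/2)/(3/2) = 7/3; row 3: entry -1/2 ≤ 0. Minimum is 7/3 at row 2 (x1 leaves); pivot element 3/2.
Divide row 2 by 3/2; eliminate column x3 from the other rows.
Second iteration: most negative obj-row entry is -4 in column x2, so x2 enters.
Ratio test on column x2 — row 1: entry -2 ≤ 0; row 2: (7/3)/1 = 7/3; row 3: (35/3)/3 = 35/9. Minimum is 7/3 at row 2 (x3 leaves); pivot element 1.
Divide row 2 by 1; eliminate column x2 from the other rows.
After both pivots, the entry at constraint row 2, column w2 is 1/3.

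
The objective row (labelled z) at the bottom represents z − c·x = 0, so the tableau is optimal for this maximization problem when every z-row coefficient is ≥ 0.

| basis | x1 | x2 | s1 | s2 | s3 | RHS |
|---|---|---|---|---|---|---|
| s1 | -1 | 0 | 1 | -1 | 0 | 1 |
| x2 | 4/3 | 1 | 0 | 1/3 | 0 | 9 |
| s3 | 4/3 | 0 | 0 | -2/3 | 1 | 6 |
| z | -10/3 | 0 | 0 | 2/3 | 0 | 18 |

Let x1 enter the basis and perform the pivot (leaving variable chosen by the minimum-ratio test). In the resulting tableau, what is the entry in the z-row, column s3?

Ratio test on column x1 — row 1: entry -1 ≤ 0; row 2: 9/(4/3) = 27/4; row 3: 6/(4/3) = 9/2. Minimum is 9/2 at row 3 (s3 leaves); pivot element 4/3.
Divide row 3 by 4/3; eliminate column x1 from the other rows.
z-row update in column s3: 0 − (-10/3)·(3/4) = 5/2.

5/2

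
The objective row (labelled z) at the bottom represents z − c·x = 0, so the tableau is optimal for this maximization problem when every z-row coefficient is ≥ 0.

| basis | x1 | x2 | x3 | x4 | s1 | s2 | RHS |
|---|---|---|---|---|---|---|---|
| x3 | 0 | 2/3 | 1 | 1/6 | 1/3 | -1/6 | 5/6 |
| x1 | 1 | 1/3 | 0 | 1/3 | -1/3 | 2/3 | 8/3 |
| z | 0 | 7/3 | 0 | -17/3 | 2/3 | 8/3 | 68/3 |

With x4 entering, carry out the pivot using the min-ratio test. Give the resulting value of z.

Ratio test on column x4 — row 1: (5/6)/(1/6) = 5; row 2: (8/3)/(1/3) = 8. Minimum is 5 at row 1 (x3 leaves); pivot element 1/6.
Pivot on row 1; the z-row RHS becomes 68/3 − (-17/3)·5 = 51.

51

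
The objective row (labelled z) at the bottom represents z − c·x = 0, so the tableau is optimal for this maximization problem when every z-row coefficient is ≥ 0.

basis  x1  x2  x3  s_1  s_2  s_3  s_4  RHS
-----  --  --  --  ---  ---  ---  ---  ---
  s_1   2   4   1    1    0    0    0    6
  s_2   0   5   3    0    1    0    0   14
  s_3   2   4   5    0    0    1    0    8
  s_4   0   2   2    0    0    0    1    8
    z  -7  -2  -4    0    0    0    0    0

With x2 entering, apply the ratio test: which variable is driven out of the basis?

s_1

Column x2 entries and ratios — s_1: 6/4 = 3/2; s_2: 14/5 = 14/5; s_3: 8/4 = 2; s_4: 8/2 = 4.
Smallest ratio is 3/2 in the row of s_1, so s_1 leaves.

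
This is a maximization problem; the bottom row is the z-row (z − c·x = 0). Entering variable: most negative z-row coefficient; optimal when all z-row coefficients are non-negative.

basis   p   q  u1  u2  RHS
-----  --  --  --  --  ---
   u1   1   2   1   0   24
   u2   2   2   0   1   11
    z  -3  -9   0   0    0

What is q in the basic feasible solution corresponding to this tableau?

q is not in the basis, so in the current basic feasible solution q = 0.

0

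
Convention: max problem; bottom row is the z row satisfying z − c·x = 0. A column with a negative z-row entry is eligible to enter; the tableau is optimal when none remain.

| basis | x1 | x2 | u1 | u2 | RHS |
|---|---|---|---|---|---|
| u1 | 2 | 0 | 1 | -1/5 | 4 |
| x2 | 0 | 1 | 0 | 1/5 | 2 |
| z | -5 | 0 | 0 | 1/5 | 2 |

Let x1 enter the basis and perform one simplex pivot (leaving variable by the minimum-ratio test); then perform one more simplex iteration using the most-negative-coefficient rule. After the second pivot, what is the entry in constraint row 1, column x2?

1/2

Ratio test on column x1 — row 1: 4/2 = 2; row 2: entry 0 ≤ 0. Minimum is 2 at row 1 (u1 leaves); pivot element 2.
Divide row 1 by 2; eliminate column x1 from the other rows.
Second iteration: most negative z-row entry is -3/10 in column u2, so u2 enters.
Ratio test on column u2 — row 1: entry -1/10 ≤ 0; row 2: 2/(1/5) = 10. Minimum is 10 at row 2 (x2 leaves); pivot element 1/5.
Divide row 2 by 1/5; eliminate column u2 from the other rows.
After both pivots, the entry at constraint row 1, column x2 is 1/2.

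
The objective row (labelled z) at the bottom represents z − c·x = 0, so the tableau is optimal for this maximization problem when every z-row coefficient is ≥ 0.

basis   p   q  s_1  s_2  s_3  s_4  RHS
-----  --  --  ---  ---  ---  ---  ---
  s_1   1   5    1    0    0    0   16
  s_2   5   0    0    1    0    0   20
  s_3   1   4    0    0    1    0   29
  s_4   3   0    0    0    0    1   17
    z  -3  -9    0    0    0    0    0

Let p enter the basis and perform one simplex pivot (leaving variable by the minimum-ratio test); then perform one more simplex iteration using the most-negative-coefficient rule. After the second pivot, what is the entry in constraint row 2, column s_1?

0

Ratio test on column p — row 1: 16/1 = 16; row 2: 20/5 = 4; row 3: 29/1 = 29; row 4: 17/3 = 17/3. Minimum is 4 at row 2 (s_2 leaves); pivot element 5.
Divide row 2 by 5; eliminate column p from the other rows.
Second iteration: most negative z-row entry is -9 in column q, so q enters.
Ratio test on column q — row 1: 12/5 = 12/5; row 2: entry 0 ≤ 0; row 3: 25/4 = 25/4; row 4: entry 0 ≤ 0. Minimum is 12/5 at row 1 (s_1 leaves); pivot element 5.
Divide row 1 by 5; eliminate column q from the other rows.
After both pivots, the entry at constraint row 2, column s_1 is 0.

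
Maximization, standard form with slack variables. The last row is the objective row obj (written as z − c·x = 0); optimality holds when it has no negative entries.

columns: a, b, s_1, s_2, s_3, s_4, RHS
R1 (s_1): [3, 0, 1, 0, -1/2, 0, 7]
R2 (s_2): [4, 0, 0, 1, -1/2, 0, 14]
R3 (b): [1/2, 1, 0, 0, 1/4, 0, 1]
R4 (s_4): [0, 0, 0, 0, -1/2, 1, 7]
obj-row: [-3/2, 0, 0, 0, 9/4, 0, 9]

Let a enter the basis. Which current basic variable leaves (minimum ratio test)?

Column a entries and ratios — s_1: 7/3 = 7/3; s_2: 14/4 = 7/2; b: 1/(1/2) = 2; s_4: 0 ≤ 0, skip.
Smallest ratio is 2 in the row of b, so b leaves.

b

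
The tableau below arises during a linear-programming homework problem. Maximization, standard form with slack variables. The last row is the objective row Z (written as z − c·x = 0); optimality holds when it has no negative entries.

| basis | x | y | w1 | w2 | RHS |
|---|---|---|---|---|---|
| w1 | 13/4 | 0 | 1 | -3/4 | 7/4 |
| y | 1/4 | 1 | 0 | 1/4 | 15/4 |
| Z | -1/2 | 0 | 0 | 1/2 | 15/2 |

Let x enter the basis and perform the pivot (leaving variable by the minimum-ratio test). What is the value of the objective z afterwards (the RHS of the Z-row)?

Ratio test on column x — row 1: (7/4)/(13/4) = 7/13; row 2: (15/4)/(1/4) = 15. Minimum is 7/13 at row 1 (w1 leaves); pivot element 13/4.
Pivot on row 1; the Z-row RHS becomes 15/2 − (-1/2)·(7/13) = 101/13.

101/13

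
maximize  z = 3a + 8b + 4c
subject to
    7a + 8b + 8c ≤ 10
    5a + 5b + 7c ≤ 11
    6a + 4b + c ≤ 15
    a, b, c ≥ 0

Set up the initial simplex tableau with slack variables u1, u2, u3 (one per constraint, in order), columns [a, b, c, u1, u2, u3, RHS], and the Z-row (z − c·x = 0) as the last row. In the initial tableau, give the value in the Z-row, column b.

The Z-row carries the negated objective coefficients: the b entry is -8.

-8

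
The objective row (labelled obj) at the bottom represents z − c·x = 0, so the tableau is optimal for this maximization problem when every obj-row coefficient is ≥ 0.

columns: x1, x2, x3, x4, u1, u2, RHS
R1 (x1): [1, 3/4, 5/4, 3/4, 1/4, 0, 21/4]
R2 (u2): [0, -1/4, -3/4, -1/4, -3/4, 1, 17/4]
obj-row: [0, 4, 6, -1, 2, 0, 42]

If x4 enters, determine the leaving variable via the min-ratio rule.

Column x4 entries and ratios — x1: (21/4)/(3/4) = 7; u2: -1/4 ≤ 0, skip.
Smallest ratio is 7 in the row of x1, so x1 leaves.

x1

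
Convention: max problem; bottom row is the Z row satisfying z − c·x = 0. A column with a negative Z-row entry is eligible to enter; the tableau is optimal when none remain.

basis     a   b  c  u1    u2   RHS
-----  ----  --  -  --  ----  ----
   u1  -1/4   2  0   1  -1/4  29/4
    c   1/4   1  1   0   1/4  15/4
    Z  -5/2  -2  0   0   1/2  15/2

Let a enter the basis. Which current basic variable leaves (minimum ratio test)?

c

Column a entries and ratios — u1: -1/4 ≤ 0, skip; c: (15/4)/(1/4) = 15.
Smallest ratio is 15 in the row of c, so c leaves.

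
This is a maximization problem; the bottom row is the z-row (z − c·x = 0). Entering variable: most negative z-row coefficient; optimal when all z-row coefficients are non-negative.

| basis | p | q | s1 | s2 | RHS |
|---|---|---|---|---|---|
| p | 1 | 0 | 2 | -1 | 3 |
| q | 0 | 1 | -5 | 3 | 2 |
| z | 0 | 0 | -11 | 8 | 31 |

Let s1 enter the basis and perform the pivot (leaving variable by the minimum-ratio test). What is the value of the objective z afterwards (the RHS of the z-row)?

95/2

Ratio test on column s1 — row 1: 3/2 = 3/2; row 2: entry -5 ≤ 0. Minimum is 3/2 at row 1 (p leaves); pivot element 2.
Pivot on row 1; the z-row RHS becomes 31 − (-11)·(3/2) = 95/2.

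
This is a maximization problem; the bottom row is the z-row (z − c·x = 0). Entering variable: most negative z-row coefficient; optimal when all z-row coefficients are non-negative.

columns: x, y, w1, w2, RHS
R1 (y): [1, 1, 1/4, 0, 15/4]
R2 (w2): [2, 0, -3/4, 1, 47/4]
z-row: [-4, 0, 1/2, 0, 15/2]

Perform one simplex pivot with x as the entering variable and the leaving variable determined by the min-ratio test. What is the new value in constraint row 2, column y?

-2

Ratio test on column x — row 1: (15/4)/1 = 15/4; row 2: (47/4)/2 = 47/8. Minimum is 15/4 at row 1 (y leaves); pivot element 1.
Divide row 1 by 1; eliminate column x from the other rows.
Row 2 update in column y: 0 − 2·1 = -2.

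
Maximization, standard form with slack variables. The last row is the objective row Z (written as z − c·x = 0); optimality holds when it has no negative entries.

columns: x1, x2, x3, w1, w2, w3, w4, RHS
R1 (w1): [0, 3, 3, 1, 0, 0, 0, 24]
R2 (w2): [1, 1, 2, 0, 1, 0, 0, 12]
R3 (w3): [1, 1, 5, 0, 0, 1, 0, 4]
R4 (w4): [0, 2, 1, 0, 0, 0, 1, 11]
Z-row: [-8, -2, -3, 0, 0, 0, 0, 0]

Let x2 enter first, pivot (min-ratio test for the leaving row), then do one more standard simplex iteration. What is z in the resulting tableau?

32

Ratio test on column x2 — row 1: 24/3 = 8; row 2: 12/1 = 12; row 3: 4/1 = 4; row 4: 11/2 = 11/2. Minimum is 4 at row 3 (w3 leaves); pivot element 1.
Pivot on row 3; the Z-row RHS becomes 0 − (-2)·4 = 8.
Next entering variable (most negative Z-row entry -6): x1.
Ratio test on column x1 — row 1: entry -3 ≤ 0; row 2: entry 0 ≤ 0; row 3: 4/1 = 4; row 4: entry -2 ≤ 0. Minimum is 4 at row 3 (x2 leaves); pivot element 1.
After the second pivot the Z-row RHS is 8 − (-6)·4 = 32.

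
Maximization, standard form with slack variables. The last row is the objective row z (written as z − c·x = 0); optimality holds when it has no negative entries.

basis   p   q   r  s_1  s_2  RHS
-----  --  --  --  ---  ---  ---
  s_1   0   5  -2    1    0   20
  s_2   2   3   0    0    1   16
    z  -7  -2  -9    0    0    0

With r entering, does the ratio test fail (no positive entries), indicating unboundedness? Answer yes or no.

yes

Every constraint-row entry in column r is ≤ 0, so increasing r is unbounded.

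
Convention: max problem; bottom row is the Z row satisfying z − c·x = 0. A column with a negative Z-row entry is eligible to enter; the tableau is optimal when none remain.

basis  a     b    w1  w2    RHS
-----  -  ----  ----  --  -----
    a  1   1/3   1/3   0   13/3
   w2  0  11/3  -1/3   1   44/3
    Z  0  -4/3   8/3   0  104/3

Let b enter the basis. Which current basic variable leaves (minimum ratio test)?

Column b entries and ratios — a: (13/3)/(1/3) = 13; w2: (44/3)/(11/3) = 4.
Smallest ratio is 4 in the row of w2, so w2 leaves.

w2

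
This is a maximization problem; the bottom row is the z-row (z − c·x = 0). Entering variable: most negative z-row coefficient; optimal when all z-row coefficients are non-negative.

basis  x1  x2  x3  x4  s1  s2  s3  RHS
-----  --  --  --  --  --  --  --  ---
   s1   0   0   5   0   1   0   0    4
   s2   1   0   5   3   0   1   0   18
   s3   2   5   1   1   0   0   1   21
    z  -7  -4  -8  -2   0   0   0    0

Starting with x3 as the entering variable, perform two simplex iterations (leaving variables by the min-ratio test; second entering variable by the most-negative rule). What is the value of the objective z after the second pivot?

771/10

Ratio test on column x3 — row 1: 4/5 = 4/5; row 2: 18/5 = 18/5; row 3: 21/1 = 21. Minimum is 4/5 at row 1 (s1 leaves); pivot element 5.
Pivot on row 1; the z-row RHS becomes 0 − (-8)·(4/5) = 32/5.
Next entering variable (most negative z-row entry -7): x1.
Ratio test on column x1 — row 1: entry 0 ≤ 0; row 2: 14/1 = 14; row 3: (101/5)/2 = 101/10. Minimum is 101/10 at row 3 (s3 leaves); pivot element 2.
After the second pivot the z-row RHS is 32/5 − (-7)·(101/10) = 771/10.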